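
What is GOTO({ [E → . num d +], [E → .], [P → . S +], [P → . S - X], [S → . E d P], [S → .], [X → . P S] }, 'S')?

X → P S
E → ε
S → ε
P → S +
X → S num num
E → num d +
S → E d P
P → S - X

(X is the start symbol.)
GOTO(I, 'S') = CLOSURE({ [A → αX.β] : [A → α.Xβ] ∈ I, X = 'S' })

Items with dot before 'S', with the dot advanced:
  [P → . S +] → [P → S . +]
  [P → . S - X] → [P → S . - X]
Closure adds nothing (no advanced item has the dot before a non-terminal).

GOTO = { [P → S . +], [P → S . - X] }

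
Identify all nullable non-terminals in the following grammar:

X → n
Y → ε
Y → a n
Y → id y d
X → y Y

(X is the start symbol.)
A non-terminal is nullable if it can derive ε (the empty string): either it has an ε-production, or it has a production whose right-hand side consists entirely of nullable non-terminals.

ε-productions: Y → ε
So Y is immediately nullable.
No further non-terminal can be added: every production for the remaining non-terminals contains a terminal or a non-nullable non-terminal.
Nullable = { 'Y' }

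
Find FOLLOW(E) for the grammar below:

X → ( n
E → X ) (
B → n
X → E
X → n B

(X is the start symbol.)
{ $, ')' }

To compute FOLLOW(E), find every occurrence of E on a right-hand side N → α E β: add FIRST(β) \ {ε}, and if β is empty or nullable also add FOLLOW(N). Iterate to a fixed point.

In X → E: E is at the end, add FOLLOW(X)

The FOLLOW sets referred to above (computed the same way, to a fixed point):
  FOLLOW(X) = { $, ')' }

Taking the union: FOLLOW(E) = { $, ')' }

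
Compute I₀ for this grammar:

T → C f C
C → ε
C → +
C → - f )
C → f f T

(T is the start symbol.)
{ [C → . +], [C → . - f )], [C → . f f T], [C → .], [T → . C f C], [T' → . T] }

First, augment the grammar with T' → T
I₀ = CLOSURE({ [T' → . T] }):
  [T' → . T] has the dot before T: add [T → . C f C]
  [T → . C f C] has the dot before C: add [C → .], [C → . +], [C → . - f )], [C → . f f T]
No further items can be added.

I₀ = { [C → . +], [C → . - f )], [C → . f f T], [C → .], [T → . C f C], [T' → . T] }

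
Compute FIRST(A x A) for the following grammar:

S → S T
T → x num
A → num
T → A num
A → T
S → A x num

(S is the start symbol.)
{ 'num', 'x' }

FIRST sets of the non-terminals involved (from the grammar, by fixed-point iteration):
  FIRST(A) = { 'num', 'x' }

To compute FIRST(A x A), process the symbols left to right:
Symbol A is a non-terminal. Add FIRST(A) \ {ε} = { 'num', 'x' }
A is not nullable (ε ∉ FIRST(A)), so stop here.
FIRST(A x A) = { 'num', 'x' }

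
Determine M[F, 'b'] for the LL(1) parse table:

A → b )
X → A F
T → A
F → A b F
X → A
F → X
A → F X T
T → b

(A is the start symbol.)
To find M[F, 'b'], we find productions for F where 'b' is in the predict set (PREDICT(N → α) = (FIRST(α) \ {ε}) ∪ (FOLLOW(N) if α ⇒* ε)).

Relevant sets:
  FIRST(A) = { 'b' }
  FIRST(X) = { 'b' }

F → A b F: PREDICT = { 'b' }
  'b' is in predict set, so this production goes in M[F, 'b']
F → X: PREDICT = { 'b' }
  'b' is in predict set, so this production goes in M[F, 'b']

M[F, 'b'] = F → A b F, F → X  (a multiply-defined cell — the grammar is not LL(1))

Answer: F → A b F, F → X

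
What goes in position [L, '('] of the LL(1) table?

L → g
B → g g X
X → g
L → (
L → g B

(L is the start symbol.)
To find M[L, '('], we find productions for L where '(' is in the predict set (PREDICT(N → α) = (FIRST(α) \ {ε}) ∪ (FOLLOW(N) if α ⇒* ε)).

L → g: PREDICT = { 'g' }
L → (: PREDICT = { '(' }
  '(' is in predict set, so this production goes in M[L, '(']
L → g B: PREDICT = { 'g' }

M[L, '('] = L → (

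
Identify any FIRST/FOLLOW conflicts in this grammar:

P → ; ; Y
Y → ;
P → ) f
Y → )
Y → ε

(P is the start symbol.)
No FIRST/FOLLOW conflicts.

A FIRST/FOLLOW conflict occurs when a non-terminal N has a nullable alternative N → β (β ⇒* ε) and another alternative N → α with FIRST(α) ∩ FOLLOW(N) ≠ ∅: on such a lookahead the parser cannot decide between expanding α and letting N vanish via β.

Nullable non-terminals: Y.

Y: nullable alternative(s) Y → ε; FOLLOW(Y) = { $ }
  Y → ;: FIRST \ {ε} = { ';' } — disjoint from FOLLOW(Y)
  Y → ): FIRST \ {ε} = { ')' } — disjoint from FOLLOW(Y)
  Y → ε: FIRST \ {ε} = { } — this is the only nullable alternative, skip

P has no nullable alternative, so no FIRST/FOLLOW check is needed there.

No FIRST/FOLLOW conflicts found.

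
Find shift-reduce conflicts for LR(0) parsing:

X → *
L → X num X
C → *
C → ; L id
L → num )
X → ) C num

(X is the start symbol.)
No shift-reduce conflicts

Augment with X' → X and build the canonical LR(0) collection (I0 = CLOSURE({[X' → . X]}), then GOTO on every symbol after a dot until no new states appear). It has 15 states:
  I0: { [X → . ) C num], [X → . *], [X' → . X] }  — shift
  I1: { [C → . *], [C → . ; L id], [X → ) . C num] }  — shift
  I2: { [X → * .] }  — reduce
  I3: { [X' → X .] }  — accept
  I4: { [C → * .] }  — reduce
  I5: { [C → ; . L id], [L → . X num X], [L → . num )], [X → . ) C num], [X → . *] }  — shift
  I6: { [X → ) C . num] }  — shift
  I7: { [X → ) C num .] }  — reduce
  I8: { [C → ; L . id] }  — shift
  I9: { [L → X . num X] }  — shift
  I10: { [L → num . )] }  — shift
  I11: { [L → num ) .] }  — reduce
  I12: { [L → X num . X], [X → . ) C num], [X → . *] }  — shift
  I13: { [L → X num X .] }  — reduce
  I14: { [C → ; L id .] }  — reduce

No state contains both a complete item and a shift item.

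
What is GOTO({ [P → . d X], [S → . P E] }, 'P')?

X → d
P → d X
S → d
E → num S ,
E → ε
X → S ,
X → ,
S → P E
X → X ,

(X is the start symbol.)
{ [E → . num S ,], [E → .], [S → P . E] }

GOTO(I, 'P') = CLOSURE({ [A → αX.β] : [A → α.Xβ] ∈ I, X = 'P' })

Items with dot before 'P', with the dot advanced:
  [S → . P E] → [S → P . E]
Closure of the advanced items:
  [S → P . E] has the dot before E: add [E → . num S ,], [E → .]

GOTO = { [E → . num S ,], [E → .], [S → P . E] }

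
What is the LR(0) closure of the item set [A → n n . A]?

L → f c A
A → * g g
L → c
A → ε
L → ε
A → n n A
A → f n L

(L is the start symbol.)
{ [A → . * g g], [A → . f n L], [A → . n n A], [A → .], [A → n n . A] }

To compute CLOSURE, for each item [A → α.Bβ] where B is a non-terminal, add [B → .γ] for all productions B → γ; repeat for the newly added items until nothing changes.

Start with: [A → n n . A]
  [A → n n . A] has the dot before A: add [A → . * g g], [A → .], [A → . n n A], [A → . f n L]
No further items can be added.

CLOSURE = { [A → . * g g], [A → . f n L], [A → . n n A], [A → .], [A → n n . A] }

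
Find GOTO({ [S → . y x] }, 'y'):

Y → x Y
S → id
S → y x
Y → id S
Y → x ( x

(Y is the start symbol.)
{ [S → y . x] }

GOTO(I, 'y') = CLOSURE({ [A → αX.β] : [A → α.Xβ] ∈ I, X = 'y' })

Items with dot before 'y', with the dot advanced:
  [S → . y x] → [S → y . x]
Closure adds nothing (no advanced item has the dot before a non-terminal).

GOTO = { [S → y . x] }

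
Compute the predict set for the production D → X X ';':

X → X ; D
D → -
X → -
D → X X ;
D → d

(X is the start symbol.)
PREDICT(D → X X ';') = (FIRST(RHS) \ {ε}) ∪ (FOLLOW(D) if ε ∈ FIRST(RHS), i.e. RHS ⇒* ε)
FIRST(X) = { '-' }
FIRST(X X ';') = { '-' }
ε ∉ FIRST(X X ';'), so FOLLOW(D) is not added.
PREDICT(D → X X ';') = { '-' }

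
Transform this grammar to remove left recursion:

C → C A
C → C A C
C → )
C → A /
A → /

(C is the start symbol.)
C is directly left-recursive. The standard transformation for
  A → A α₁ | ... | A α_m | β₁ | ... | β_n
is
  A  → β₁ A' | ... | β_n A'
  A' → α₁ A' | ... | α_m A' | ε

C → ) becomes C → ) C'
C → A / becomes C → A / C'
C → C A becomes C' → A C'
C → C A C becomes C' → A C C'
Add C' → ε

Productions for other non-terminals are unchanged:
  A → /

Resulting grammar:
C → ) C'
C → A / C'
C' → A C'
C' → A C C'
C' → ε
A → /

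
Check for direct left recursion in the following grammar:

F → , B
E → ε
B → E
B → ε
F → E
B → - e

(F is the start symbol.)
Direct left recursion occurs when N → N α for some non-terminal N (the right-hand side begins with the left-hand side itself).

F → , B: starts with ','
E → ε: starts with ε
B → E: starts with E
B → ε: starts with ε
F → E: starts with E
B → - e: starts with '-'

No direct left recursion found.

Answer: No direct left recursion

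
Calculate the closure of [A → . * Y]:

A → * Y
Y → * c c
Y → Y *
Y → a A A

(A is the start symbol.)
Start with: [A → . * Y]
The dot precedes the terminal '*', so nothing is added.

CLOSURE = { [A → . * Y] }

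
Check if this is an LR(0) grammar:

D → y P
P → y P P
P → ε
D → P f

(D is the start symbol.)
Augment with D' → D and build the canonical LR(0) collection (I0 = CLOSURE({[D' → . D]}), then GOTO on every symbol after a dot until no new states appear). It has 9 states:
  I0: { [D → . P f], [D → . y P], [D' → . D], [P → . y P P], [P → .] }  — shift, reduce
  I1: { [D' → D .] }  — accept
  I2: { [D → P . f] }  — shift
  I3: { [D → y . P], [P → . y P P], [P → .], [P → y . P P] }  — shift, reduce
  I4: { [D → y P .], [P → . y P P], [P → .], [P → y P . P] }  — shift, 2 reduces
  I5: { [P → . y P P], [P → .], [P → y . P P] }  — shift, reduce
  I6: { [P → . y P P], [P → .], [P → y P . P] }  — shift, reduce
  I7: { [P → y P P .] }  — reduce
  I8: { [D → P f .] }  — reduce

Conflict in state I0:
  Shift-reduce conflict between [P → .] and [D → . y P]
So the grammar is NOT LR(0).

Answer: No. Shift-reduce conflict between [P → .] and [D → . y P]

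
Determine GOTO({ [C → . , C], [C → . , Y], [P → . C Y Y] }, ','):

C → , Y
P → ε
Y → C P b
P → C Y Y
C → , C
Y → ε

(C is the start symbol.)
{ [C → , . C], [C → , . Y], [C → . , C], [C → . , Y], [Y → . C P b], [Y → .] }

GOTO(I, ',') = CLOSURE({ [A → αX.β] : [A → α.Xβ] ∈ I, X = ',' })

Items with dot before ',', with the dot advanced:
  [C → . , C] → [C → , . C]
  [C → . , Y] → [C → , . Y]
Closure of the advanced items:
  [C → , . C] has the dot before C: add [C → . , Y], [C → . , C]
  [C → , . Y] has the dot before Y: add [Y → . C P b], [Y → .]

GOTO = { [C → , . C], [C → , . Y], [C → . , C], [C → . , Y], [Y → . C P b], [Y → .] }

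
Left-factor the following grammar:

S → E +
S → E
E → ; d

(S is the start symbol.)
Left-factoring transforms A → αβ₁ | αβ₂ into A → αA' and A' → β₁ | β₂
(α is the longest common prefix among the alternatives). Repeat until
no nonterminal has two alternatives with a common prefix.

Round 1: S has alternatives sharing prefix 'E'. Introduce S': S → E S'
  Add: S' → +
  Add: S' → ε

No remaining common prefixes — done.

Resulting grammar:
S → E S'
S' → +
S' → ε
E → ; d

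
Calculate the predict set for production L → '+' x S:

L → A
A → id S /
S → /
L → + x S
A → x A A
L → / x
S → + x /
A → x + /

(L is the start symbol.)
PREDICT(L → '+' x S) = (FIRST(RHS) \ {ε}) ∪ (FOLLOW(L) if ε ∈ FIRST(RHS), i.e. RHS ⇒* ε)
FIRST('+' x S) = { '+' }
ε ∉ FIRST('+' x S), so FOLLOW(L) is not added.
PREDICT(L → '+' x S) = { '+' }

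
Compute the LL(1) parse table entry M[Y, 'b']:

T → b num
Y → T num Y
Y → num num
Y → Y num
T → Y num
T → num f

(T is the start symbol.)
Y → T num Y, Y → Y num

To find M[Y, 'b'], we find productions for Y where 'b' is in the predict set (PREDICT(N → α) = (FIRST(α) \ {ε}) ∪ (FOLLOW(N) if α ⇒* ε)).

Relevant sets:
  FIRST(T) = { 'b', 'num' }
  FIRST(Y) = { 'b', 'num' }

Y → T num Y: PREDICT = { 'b', 'num' }
  'b' is in predict set, so this production goes in M[Y, 'b']
Y → num num: PREDICT = { 'num' }
Y → Y num: PREDICT = { 'b', 'num' }
  'b' is in predict set, so this production goes in M[Y, 'b']

M[Y, 'b'] = Y → T num Y, Y → Y num  (a multiply-defined cell — the grammar is not LL(1))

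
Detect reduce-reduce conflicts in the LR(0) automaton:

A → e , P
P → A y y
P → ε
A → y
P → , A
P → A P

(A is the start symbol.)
No reduce-reduce conflicts

Augment with A' → A and build the canonical LR(0) collection (I0 = CLOSURE({[A' → . A]}), then GOTO on every symbol after a dot until no new states appear). It has 12 states:
  I0: { [A → . e , P], [A → . y], [A' → . A] }  — shift
  I1: { [A' → A .] }  — accept
  I2: { [A → e . , P] }  — shift
  I3: { [A → y .] }  — reduce
  I4: { [A → . e , P], [A → . y], [A → e , . P], [P → . , A], [P → . A P], [P → . A y y], [P → .] }  — shift, reduce
  I5: { [A → . e , P], [A → . y], [P → , . A] }  — shift
  I6: { [A → . e , P], [A → . y], [P → . , A], [P → . A P], [P → . A y y], [P → .], [P → A . P], [P → A . y y] }  — shift, reduce
  I7: { [A → e , P .] }  — reduce
  I8: { [P → A P .] }  — reduce
  I9: { [A → y .], [P → A y . y] }  — shift, reduce
  I10: { [P → A y y .] }  — reduce
  I11: { [P → , A .] }  — reduce

No state contains more than one complete item.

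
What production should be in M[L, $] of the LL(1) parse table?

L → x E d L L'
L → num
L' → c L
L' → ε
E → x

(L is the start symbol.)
Empty (error entry)

To find M[L, $], we find productions for L where $ is in the predict set (PREDICT(N → α) = (FIRST(α) \ {ε}) ∪ (FOLLOW(N) if α ⇒* ε)).

L → x E d L L': PREDICT = { 'x' }
L → num: PREDICT = { 'num' }

M[L, $] is empty (no production applies)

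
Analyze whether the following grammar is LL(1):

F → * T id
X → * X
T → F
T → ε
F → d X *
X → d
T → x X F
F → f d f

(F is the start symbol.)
Relevant sets:
  FIRST(F) = { '*', 'd', 'f' }
  FOLLOW(T) = { 'id' }

For F:
  PREDICT(F → '*' T id) = { '*' }
  PREDICT(F → d X '*') = { 'd' }
  PREDICT(F → f d f) = { 'f' }
For X:
  PREDICT(X → '*' X) = { '*' }
  PREDICT(X → d) = { 'd' }
For T:
  PREDICT(T → F) = { '*', 'd', 'f' }
  PREDICT(T → ε) = { 'id' }
  PREDICT(T → x X F) = { 'x' }

All predict sets are disjoint. The grammar IS LL(1).

Answer: Yes, the grammar is LL(1).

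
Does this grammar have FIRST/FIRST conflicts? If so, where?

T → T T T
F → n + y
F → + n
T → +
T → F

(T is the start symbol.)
FIRST sets of the non-terminals at (or reachable through a nullable prefix from) the front of some alternative:
  FIRST(T) = { '+', 'n' }
  FIRST(F) = { '+', 'n' }

Productions for T:
  T → T T T: FIRST = { '+', 'n' }
  T → +: FIRST = { '+' }
  T → F: FIRST = { '+', 'n' }
Productions for F:
  F → n + y: FIRST = { 'n' }
  F → + n: FIRST = { '+' }

Conflict for T: T → T T T and T → +
  Overlap: { '+' }
Conflict for T: T → T T T and T → F
  Overlap: { '+', 'n' }
Conflict for T: T → + and T → F
  Overlap: { '+' }

Answer: Yes. T → T T T / T → '+' on { '+' }; T → T T T / T → F on { '+', 'n' }; T → '+' / T → F on { '+' }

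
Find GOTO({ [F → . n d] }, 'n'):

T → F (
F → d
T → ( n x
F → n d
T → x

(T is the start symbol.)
GOTO(I, 'n') = CLOSURE({ [A → αX.β] : [A → α.Xβ] ∈ I, X = 'n' })

Items with dot before 'n', with the dot advanced:
  [F → . n d] → [F → n . d]
Closure adds nothing (no advanced item has the dot before a non-terminal).

GOTO = { [F → n . d] }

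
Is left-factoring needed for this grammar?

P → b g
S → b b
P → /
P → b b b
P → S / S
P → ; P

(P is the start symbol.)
Left-factoring is needed when two productions for the same non-terminal
share a common prefix on the right-hand side.

Productions for P:
  P → b g
  P → /
  P → b b b
  P → S / S
  P → ; P

Found common prefix 'b' in productions for P

Answer: Yes, P has productions with common prefix 'b'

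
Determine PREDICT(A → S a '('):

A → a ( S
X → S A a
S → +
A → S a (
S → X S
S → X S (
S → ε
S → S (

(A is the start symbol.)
PREDICT(A → S a '(') = (FIRST(RHS) \ {ε}) ∪ (FOLLOW(A) if ε ∈ FIRST(RHS), i.e. RHS ⇒* ε)
FIRST(S) = { '(', '+', 'a', ε }
FIRST(S a '(') = { '(', '+', 'a' }
ε ∉ FIRST(S a '('), so FOLLOW(A) is not added.
PREDICT(A → S a '(') = { '(', '+', 'a' }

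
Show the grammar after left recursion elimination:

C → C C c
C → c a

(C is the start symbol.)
C is directly left-recursive. The standard transformation for
  A → A α₁ | ... | A α_m | β₁ | ... | β_n
is
  A  → β₁ A' | ... | β_n A'
  A' → α₁ A' | ... | α_m A' | ε

C → c a becomes C → c a C'
C → C C c becomes C' → C c C'
Add C' → ε

Resulting grammar:
C → c a C'
C' → C c C'
C' → ε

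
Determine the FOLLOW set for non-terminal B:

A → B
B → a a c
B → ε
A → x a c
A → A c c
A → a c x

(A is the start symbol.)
{ $, 'c' }

To compute FOLLOW(B), find every occurrence of B on a right-hand side N → α B β: add FIRST(β) \ {ε}, and if β is empty or nullable also add FOLLOW(N). Iterate to a fixed point.

In A → B: B is at the end, add FOLLOW(A)

The FOLLOW sets referred to above (computed the same way, to a fixed point):
  FOLLOW(A) = { $, 'c' }

Taking the union: FOLLOW(B) = { $, 'c' }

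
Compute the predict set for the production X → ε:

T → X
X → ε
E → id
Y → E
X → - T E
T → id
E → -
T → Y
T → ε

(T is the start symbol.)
{ $, '-', 'id' }

PREDICT(X → ε) = (FIRST(RHS) \ {ε}) ∪ (FOLLOW(X) if ε ∈ FIRST(RHS), i.e. RHS ⇒* ε)
The right-hand side is ε (FIRST(ε) = { ε }), so the predict set is FOLLOW(X) = { $, '-', 'id' }
PREDICT(X → ε) = { $, '-', 'id' }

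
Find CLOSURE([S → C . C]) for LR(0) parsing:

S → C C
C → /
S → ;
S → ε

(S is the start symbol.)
Start with: [S → C . C]
  [S → C . C] has the dot before C: add [C → . /]
No further items can be added.

CLOSURE = { [C → . /], [S → C . C] }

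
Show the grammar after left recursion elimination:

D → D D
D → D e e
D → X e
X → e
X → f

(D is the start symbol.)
D is directly left-recursive. The standard transformation for
  A → A α₁ | ... | A α_m | β₁ | ... | β_n
is
  A  → β₁ A' | ... | β_n A'
  A' → α₁ A' | ... | α_m A' | ε

D → X e becomes D → X e D'
D → D D becomes D' → D D'
D → D e e becomes D' → e e D'
Add D' → ε

Productions for other non-terminals are unchanged:
  X → e
  X → f

Resulting grammar:
D → X e D'
D' → D D'
D' → e e D'
D' → ε
X → e
X → f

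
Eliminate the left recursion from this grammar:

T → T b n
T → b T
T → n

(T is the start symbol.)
T → b T T'
T → n T'
T' → b n T'
T' → ε

T is directly left-recursive. The standard transformation for
  A → A α₁ | ... | A α_m | β₁ | ... | β_n
is
  A  → β₁ A' | ... | β_n A'
  A' → α₁ A' | ... | α_m A' | ε

T → b T becomes T → b T T'
T → n becomes T → n T'
T → T b n becomes T' → b n T'
Add T' → ε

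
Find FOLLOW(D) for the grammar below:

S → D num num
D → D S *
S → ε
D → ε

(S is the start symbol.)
In S → D num num: D is followed by num num, add FIRST(num num) \ {ε} = { 'num' }
In D → D S *: D is followed by S '*', add FIRST(S '*') \ {ε} = { '*', 'num' }

Taking the union: FOLLOW(D) = { '*', 'num' }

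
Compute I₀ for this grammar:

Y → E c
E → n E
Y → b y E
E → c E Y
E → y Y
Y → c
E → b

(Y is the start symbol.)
First, augment the grammar with Y' → Y
I₀ = CLOSURE({ [Y' → . Y] }):
  [Y' → . Y] has the dot before Y: add [Y → . E c], [Y → . b y E], [Y → . c]
  [Y → . E c] has the dot before E: add [E → . n E], [E → . c E Y], [E → . y Y], [E → . b]
No further items can be added.

I₀ = { [E → . b], [E → . c E Y], [E → . n E], [E → . y Y], [Y → . E c], [Y → . b y E], [Y → . c], [Y' → . Y] }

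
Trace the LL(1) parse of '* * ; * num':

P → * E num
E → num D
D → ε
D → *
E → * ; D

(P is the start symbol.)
Stack is shown with the top on the left.

Stack        Input          Action
----------------------------------
P $          * * ; * num $  output P → * E num
* E num $    * * ; * num $  match '*'
E num $      * ; * num $    output E → * ; D
* ; D num $  * ; * num $    match '*'
; D num $    ; * num $      match ';'
D num $      * num $        output D → *
* num $      * num $        match '*'
num $        num $          match 'num'
$            $              accept

The string is accepted.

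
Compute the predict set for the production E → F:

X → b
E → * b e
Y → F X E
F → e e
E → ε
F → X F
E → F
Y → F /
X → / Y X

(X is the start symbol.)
{ '/', 'b', 'e' }

PREDICT(E → F) = (FIRST(RHS) \ {ε}) ∪ (FOLLOW(E) if ε ∈ FIRST(RHS), i.e. RHS ⇒* ε)
FIRST(F) = { '/', 'b', 'e' }
FIRST(F) = { '/', 'b', 'e' }
ε ∉ FIRST(F), so FOLLOW(E) is not added.
PREDICT(E → F) = { '/', 'b', 'e' }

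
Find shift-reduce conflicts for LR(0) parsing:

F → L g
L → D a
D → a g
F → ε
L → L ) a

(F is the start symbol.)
Augment with F' → F and build the canonical LR(0) collection (I0 = CLOSURE({[F' → . F]}), then GOTO on every symbol after a dot until no new states appear). It has 10 states:
  I0: { [D → . a g], [F → . L g], [F → .], [F' → . F], [L → . D a], [L → . L ) a] }  — shift, reduce
  I1: { [L → D . a] }  — shift
  I2: { [F' → F .] }  — accept
  I3: { [F → L . g], [L → L . ) a] }  — shift
  I4: { [D → a . g] }  — shift
  I5: { [D → a g .] }  — reduce
  I6: { [L → L ) . a] }  — shift
  I7: { [F → L g .] }  — reduce
  I8: { [L → L ) a .] }  — reduce
  I9: { [L → D a .] }  — reduce

I0 contains reduce item [F → .] and shift item [D → . a g] — shift-reduce conflict.

Answer: Yes — I0: [F → .] vs [D → . a g]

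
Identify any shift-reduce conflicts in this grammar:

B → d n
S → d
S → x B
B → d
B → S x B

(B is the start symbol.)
Yes — I3: [B → d .] vs [B → d . n]

Augment with B' → B and build the canonical LR(0) collection (I0 = CLOSURE({[B' → . B]}), then GOTO on every symbol after a dot until no new states appear). It has 9 states:
  I0: { [B → . S x B], [B → . d n], [B → . d], [B' → . B], [S → . d], [S → . x B] }  — shift
  I1: { [B' → B .] }  — accept
  I2: { [B → S . x B] }  — shift
  I3: { [B → d . n], [B → d .], [S → d .] }  — shift, 2 reduces
  I4: { [B → . S x B], [B → . d n], [B → . d], [S → . d], [S → . x B], [S → x . B] }  — shift
  I5: { [S → x B .] }  — reduce
  I6: { [B → d n .] }  — reduce
  I7: { [B → . S x B], [B → . d n], [B → . d], [B → S x . B], [S → . d], [S → . x B] }  — shift
  I8: { [B → S x B .] }  — reduce

I3 contains reduce items [B → d .], [S → d .] and shift item [B → d . n] — shift-reduce conflict.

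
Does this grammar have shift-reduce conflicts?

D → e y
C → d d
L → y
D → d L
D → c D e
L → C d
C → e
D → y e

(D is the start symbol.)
No shift-reduce conflicts

Augment with D' → D and build the canonical LR(0) collection (I0 = CLOSURE({[D' → . D]}), then GOTO on every symbol after a dot until no new states appear). It has 17 states:
  I0: { [D → . c D e], [D → . d L], [D → . e y], [D → . y e], [D' → . D] }  — shift
  I1: { [D' → D .] }  — accept
  I2: { [D → . c D e], [D → . d L], [D → . e y], [D → . y e], [D → c . D e] }  — shift
  I3: { [C → . d d], [C → . e], [D → d . L], [L → . C d], [L → . y] }  — shift
  I4: { [D → e . y] }  — shift
  I5: { [D → y . e] }  — shift
  I6: { [D → y e .] }  — reduce
  I7: { [D → e y .] }  — reduce
  I8: { [L → C . d] }  — shift
  I9: { [D → d L .] }  — reduce
  I10: { [C → d . d] }  — shift
  I11: { [C → e .] }  — reduce
  I12: { [L → y .] }  — reduce
  I13: { [C → d d .] }  — reduce
  I14: { [L → C d .] }  — reduce
  I15: { [D → c D . e] }  — shift
  I16: { [D → c D e .] }  — reduce

No state contains both a complete item and a shift item.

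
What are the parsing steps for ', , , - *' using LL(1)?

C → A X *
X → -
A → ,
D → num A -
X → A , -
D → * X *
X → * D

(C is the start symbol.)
Stack is shown with the top on the left.

Stack      Input        Action
------------------------------
C $        , , , - * $  output C → A X *
A X * $    , , , - * $  output A → ,
, X * $    , , , - * $  match ','
X * $      , , - * $    output X → A , -
A , - * $  , , - * $    output A → ,
, , - * $  , , - * $    match ','
, - * $    , - * $      match ','
- * $      - * $        match '-'
* $        * $          match '*'
$          $            accept

The string is accepted.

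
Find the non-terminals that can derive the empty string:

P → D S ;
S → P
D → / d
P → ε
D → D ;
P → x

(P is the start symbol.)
A non-terminal is nullable if it can derive ε (the empty string): either it has an ε-production, or it has a production whose right-hand side consists entirely of nullable non-terminals.

ε-productions: P → ε
So P is immediately nullable.
S → P: every symbol on the right is nullable, so S is nullable too.
No further non-terminal can be added: every production for the remaining non-terminals contains a terminal or a non-nullable non-terminal.
Nullable = { 'P', 'S' }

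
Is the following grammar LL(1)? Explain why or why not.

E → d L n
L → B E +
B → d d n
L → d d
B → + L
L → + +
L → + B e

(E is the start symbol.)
A grammar is LL(1) if for each non-terminal N with multiple productions, the predict sets of those productions are pairwise disjoint, where PREDICT(N → α) = (FIRST(α) \ {ε}) ∪ (FOLLOW(N) if α ⇒* ε).

Relevant sets:
  FIRST(B) = { '+', 'd' }

For L:
  PREDICT(L → B E '+') = { '+', 'd' }
  PREDICT(L → d d) = { 'd' }
  PREDICT(L → '+' '+') = { '+' }
  PREDICT(L → '+' B e) = { '+' }
For B:
  PREDICT(B → d d n) = { 'd' }
  PREDICT(B → '+' L) = { '+' }
E has a single production, so nothing to check there.

Conflict found: Predict set conflict for L: { 'd' }
The grammar is NOT LL(1).

Answer: No. Predict set conflict for L: { 'd' }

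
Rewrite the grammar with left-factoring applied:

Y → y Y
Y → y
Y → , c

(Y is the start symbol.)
Left-factoring transforms A → αβ₁ | αβ₂ into A → αA' and A' → β₁ | β₂
(α is the longest common prefix among the alternatives). Repeat until
no nonterminal has two alternatives with a common prefix.

Round 1: Y has alternatives sharing prefix 'y'. Introduce Y': Y → y Y'
  Add: Y' → Y
  Add: Y' → ε

No remaining common prefixes — done.

Resulting grammar:
Y → y Y'
Y' → Y
Y' → ε
Y → , c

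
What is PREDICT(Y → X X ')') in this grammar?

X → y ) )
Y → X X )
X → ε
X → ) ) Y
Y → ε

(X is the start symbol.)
{ ')', 'y' }

PREDICT(Y → X X ')') = (FIRST(RHS) \ {ε}) ∪ (FOLLOW(Y) if ε ∈ FIRST(RHS), i.e. RHS ⇒* ε)
FIRST(X) = { ')', 'y', ε }
FIRST(X X ')') = { ')', 'y' }
ε ∉ FIRST(X X ')'), so FOLLOW(Y) is not added.
PREDICT(Y → X X ')') = { ')', 'y' }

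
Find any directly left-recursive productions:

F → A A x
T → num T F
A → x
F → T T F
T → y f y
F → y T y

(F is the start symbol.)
No direct left recursion

Direct left recursion occurs when N → N α for some non-terminal N (the right-hand side begins with the left-hand side itself).

F → A A x: starts with A
T → num T F: starts with num
A → x: starts with x
F → T T F: starts with T
T → y f y: starts with y
F → y T y: starts with y

No direct left recursion found.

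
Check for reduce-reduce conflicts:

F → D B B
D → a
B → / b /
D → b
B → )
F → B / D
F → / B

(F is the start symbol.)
Augment with F' → F and build the canonical LR(0) collection (I0 = CLOSURE({[F' → . F]}), then GOTO on every symbol after a dot until no new states appear). It has 16 states:
  I0: { [B → . )], [B → . / b /], [D → . a], [D → . b], [F → . / B], [F → . B / D], [F → . D B B], [F' → . F] }  — shift
  I1: { [B → ) .] }  — reduce
  I2: { [B → . )], [B → . / b /], [B → / . b /], [F → / . B] }  — shift
  I3: { [F → B . / D] }  — shift
  I4: { [B → . )], [B → . / b /], [F → D . B B] }  — shift
  I5: { [F' → F .] }  — accept
  I6: { [D → a .] }  — reduce
  I7: { [D → b .] }  — reduce
  I8: { [B → / . b /] }  — shift
  I9: { [B → . )], [B → . / b /], [F → D B . B] }  — shift
  I10: { [F → D B B .] }  — reduce
  I11: { [B → / b . /] }  — shift
  I12: { [B → / b / .] }  — reduce
  I13: { [D → . a], [D → . b], [F → B / . D] }  — shift
  I14: { [F → B / D .] }  — reduce
  I15: { [F → / B .] }  — reduce

No state contains more than one complete item.

Answer: No reduce-reduce conflicts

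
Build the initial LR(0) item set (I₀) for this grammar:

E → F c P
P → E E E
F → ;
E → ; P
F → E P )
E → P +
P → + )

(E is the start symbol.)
{ [E → . ; P], [E → . F c P], [E → . P +], [E' → . E], [F → . ;], [F → . E P )], [P → . + )], [P → . E E E] }

First, augment the grammar with E' → E
I₀ = CLOSURE({ [E' → . E] }):
  [E' → . E] has the dot before E: add [E → . F c P], [E → . ; P], [E → . P +]
  [E → . F c P] has the dot before F: add [F → . ;], [F → . E P )]
  [E → . P +] has the dot before P: add [P → . E E E], [P → . + )]
No further items can be added.

I₀ = { [E → . ; P], [E → . F c P], [E → . P +], [E' → . E], [F → . ;], [F → . E P )], [P → . + )], [P → . E E E] }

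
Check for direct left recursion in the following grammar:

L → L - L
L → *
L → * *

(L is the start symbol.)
Yes, L is left-recursive

L → L - L: LEFT RECURSIVE (starts with L)
L → *: starts with '*'
L → * *: starts with '*'

The grammar has direct left recursion on: L.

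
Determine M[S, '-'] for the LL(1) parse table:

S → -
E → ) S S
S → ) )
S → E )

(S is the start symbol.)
To find M[S, '-'], we find productions for S where '-' is in the predict set (PREDICT(N → α) = (FIRST(α) \ {ε}) ∪ (FOLLOW(N) if α ⇒* ε)).

Relevant sets:
  FIRST(E) = { ')' }

S → -: PREDICT = { '-' }
  '-' is in predict set, so this production goes in M[S, '-']
S → ) ): PREDICT = { ')' }
S → E ): PREDICT = { ')' }

M[S, '-'] = S → -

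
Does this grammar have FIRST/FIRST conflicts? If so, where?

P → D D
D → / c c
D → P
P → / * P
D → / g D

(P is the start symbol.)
Yes. P → D D / P → '/' '*' P on { '/' }; D → '/' c c / D → P on { '/' }; D → '/' c c / D → '/' g D on { '/' }; D → P / D → '/' g D on { '/' }

A FIRST/FIRST conflict occurs when two productions N → α and N → β for the same non-terminal have FIRST(α) ∩ FIRST(β) ≠ ∅ (with ε ∈ FIRST of a nullable right-hand side, so two nullable alternatives also conflict).

FIRST sets of the non-terminals at (or reachable through a nullable prefix from) the front of some alternative:
  FIRST(D) = { '/' }
  FIRST(P) = { '/' }

Productions for P:
  P → D D: FIRST = { '/' }
  P → / * P: FIRST = { '/' }
Productions for D:
  D → / c c: FIRST = { '/' }
  D → P: FIRST = { '/' }
  D → / g D: FIRST = { '/' }

Conflict for P: P → D D and P → / * P
  Overlap: { '/' }
Conflict for D: D → / c c and D → P
  Overlap: { '/' }
Conflict for D: D → / c c and D → / g D
  Overlap: { '/' }
Conflict for D: D → P and D → / g D
  Overlap: { '/' }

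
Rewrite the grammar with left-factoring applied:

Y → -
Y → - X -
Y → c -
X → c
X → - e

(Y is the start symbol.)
Left-factoring transforms A → αβ₁ | αβ₂ into A → αA' and A' → β₁ | β₂
(α is the longest common prefix among the alternatives). Repeat until
no nonterminal has two alternatives with a common prefix.

Round 1: Y has alternatives sharing prefix '-'. Introduce Y': Y → - Y'
  Add: Y' → ε
  Add: Y' → X -

No remaining common prefixes — done.

Resulting grammar:
Y → - Y'
Y' → ε
Y' → X -
Y → c -
X → c
X → - e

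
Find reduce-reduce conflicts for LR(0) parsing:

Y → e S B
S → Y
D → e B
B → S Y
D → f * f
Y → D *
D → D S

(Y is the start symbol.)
Augment with Y' → Y and build the canonical LR(0) collection (I0 = CLOSURE({[Y' → . Y]}), then GOTO on every symbol after a dot until no new states appear). It has 16 states:
  I0: { [D → . D S], [D → . e B], [D → . f * f], [Y → . D *], [Y → . e S B], [Y' → . Y] }  — shift
  I1: { [D → . D S], [D → . e B], [D → . f * f], [D → D . S], [S → . Y], [Y → . D *], [Y → . e S B], [Y → D . *] }  — shift
  I2: { [Y' → Y .] }  — accept
  I3: { [B → . S Y], [D → . D S], [D → . e B], [D → . f * f], [D → e . B], [S → . Y], [Y → . D *], [Y → . e S B], [Y → e . S B] }  — shift
  I4: { [D → f . * f] }  — shift
  I5: { [D → f * . f] }  — shift
  I6: { [D → f * f .] }  — reduce
  I7: { [D → e B .] }  — reduce
  I8: { [B → . S Y], [B → S . Y], [D → . D S], [D → . e B], [D → . f * f], [S → . Y], [Y → . D *], [Y → . e S B], [Y → e S . B] }  — shift
  I9: { [S → Y .] }  — reduce
  I10: { [Y → e S B .] }  — reduce
  I11: { [B → S . Y], [D → . D S], [D → . e B], [D → . f * f], [Y → . D *], [Y → . e S B] }  — shift
  I12: { [B → S Y .], [S → Y .] }  — 2 reduces
  I13: { [B → S Y .] }  — reduce
  I14: { [Y → D * .] }  — reduce
  I15: { [D → D S .] }  — reduce

I12 contains complete items [B → S Y .], [S → Y .] — reduce-reduce conflict.

Answer: Yes — I12: [B → S Y .] vs [S → Y .]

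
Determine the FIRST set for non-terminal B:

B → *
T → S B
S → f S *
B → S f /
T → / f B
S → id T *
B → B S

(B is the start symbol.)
{ '*', 'f', 'id' }

To compute FIRST(B), examine every production with B on the left-hand side, reading each right-hand side left to right until a non-nullable symbol is reached.

FIRST sets of the other non-terminals involved (by the same procedure, iterated to a fixed point):
  FIRST(S) = { 'f', 'id' }

From B → *:
  - '*' is a terminal: add '*' and stop
From B → S f /:
  - S is a non-terminal: add FIRST(S) \ {ε} = { 'f', 'id' }
    S is not nullable, so stop
From B → B S:
  - B is the symbol being defined: contributes nothing new
    B is not nullable, so stop

Collecting: FIRST(B) = { '*', 'f', 'id' }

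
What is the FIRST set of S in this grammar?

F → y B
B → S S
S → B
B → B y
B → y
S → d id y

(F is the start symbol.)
{ 'd', 'y' }

To compute FIRST(S), examine every production with S on the left-hand side, reading each right-hand side left to right until a non-nullable symbol is reached.

FIRST sets of the other non-terminals involved (by the same procedure, iterated to a fixed point):
  FIRST(B) = { 'd', 'y' }

From S → B:
  - B is a non-terminal: add FIRST(B) \ {ε} = { 'd', 'y' }
    B is not nullable, so stop
From S → d id y:
  - d is a terminal: add 'd' and stop

Collecting: FIRST(S) = { 'd', 'y' }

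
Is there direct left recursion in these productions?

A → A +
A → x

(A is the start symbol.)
Direct left recursion occurs when N → N α for some non-terminal N (the right-hand side begins with the left-hand side itself).

A → A +: LEFT RECURSIVE (starts with A)
A → x: starts with x

The grammar has direct left recursion on: A.

Answer: Yes, A is left-recursive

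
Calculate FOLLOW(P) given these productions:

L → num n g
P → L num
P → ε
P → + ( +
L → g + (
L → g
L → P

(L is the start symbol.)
{ $, 'num' }

To compute FOLLOW(P), find every occurrence of P on a right-hand side N → α P β: add FIRST(β) \ {ε}, and if β is empty or nullable also add FOLLOW(N). Iterate to a fixed point.

In L → P: P is at the end, add FOLLOW(L)

The FOLLOW sets referred to above (computed the same way, to a fixed point):
  FOLLOW(L) = { $, 'num' }

Taking the union: FOLLOW(P) = { $, 'num' }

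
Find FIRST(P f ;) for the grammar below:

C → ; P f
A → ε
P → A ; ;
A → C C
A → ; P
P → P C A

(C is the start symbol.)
{ ';' }

FIRST sets of the non-terminals involved (from the grammar, by fixed-point iteration):
  FIRST(P) = { ';' }

To compute FIRST(P f ;), process the symbols left to right:
Symbol P is a non-terminal. Add FIRST(P) \ {ε} = { ';' }
P is not nullable (ε ∉ FIRST(P)), so stop here.
FIRST(P f ;) = { ';' }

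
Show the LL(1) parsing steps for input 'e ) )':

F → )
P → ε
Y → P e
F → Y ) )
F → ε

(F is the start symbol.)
LL(1) parsing maintains a stack (initially the start symbol over $) and the input. At each step: if the stack top is a terminal, match it against the current input token; if it is a non-terminal N, replace it with the RHS of M[N, lookahead] (the unique production whose predict set contains the lookahead).

Stack is shown with the top on the left.

Stack      Input    Action
--------------------------
F $        e ) ) $  output F → Y ) )
Y ) ) $    e ) ) $  output Y → P e
P e ) ) $  e ) ) $  output P → ε
e ) ) $    e ) ) $  match 'e'
) ) $      ) ) $    match ')'
) $        ) $      match ')'
$          $        accept

The string is accepted.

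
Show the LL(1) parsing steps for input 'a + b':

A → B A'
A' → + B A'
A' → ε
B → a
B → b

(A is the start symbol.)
LL(1) parsing maintains a stack (initially the start symbol over $) and the input. At each step: if the stack top is a terminal, match it against the current input token; if it is a non-terminal N, replace it with the RHS of M[N, lookahead] (the unique production whose predict set contains the lookahead).

Stack is shown with the top on the left.

Stack     Input    Action
-------------------------
A $       a + b $  output A → B A'
B A' $    a + b $  output B → a
a A' $    a + b $  match 'a'
A' $      + b $    output A' → + B A'
+ B A' $  + b $    match '+'
B A' $    b $      output B → b
b A' $    b $      match 'b'
A' $      $        output A' → ε
$         $        accept

The string is accepted.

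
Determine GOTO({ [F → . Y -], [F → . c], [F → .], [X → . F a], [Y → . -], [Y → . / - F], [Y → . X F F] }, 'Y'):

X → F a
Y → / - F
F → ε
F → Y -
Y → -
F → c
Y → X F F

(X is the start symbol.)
GOTO(I, 'Y') = CLOSURE({ [A → αX.β] : [A → α.Xβ] ∈ I, X = 'Y' })

Items with dot before 'Y', with the dot advanced:
  [F → . Y -] → [F → Y . -]
Closure adds nothing (no advanced item has the dot before a non-terminal).

GOTO = { [F → Y . -] }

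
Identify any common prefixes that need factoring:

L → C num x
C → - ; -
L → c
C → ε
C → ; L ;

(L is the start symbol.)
No, left-factoring is not needed

Left-factoring is needed when two productions for the same non-terminal
share a common prefix on the right-hand side.

Productions for L:
  L → C num x
  L → c
Productions for C:
  C → - ; -
  C → ε
  C → ; L ;

No common prefixes found.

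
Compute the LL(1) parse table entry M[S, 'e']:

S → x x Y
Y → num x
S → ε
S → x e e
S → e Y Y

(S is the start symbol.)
To find M[S, 'e'], we find productions for S where 'e' is in the predict set (PREDICT(N → α) = (FIRST(α) \ {ε}) ∪ (FOLLOW(N) if α ⇒* ε)).

Relevant sets:
  FOLLOW(S) = { $ }

S → x x Y: PREDICT = { 'x' }
S → ε: PREDICT = { $ }
S → x e e: PREDICT = { 'x' }
S → e Y Y: PREDICT = { 'e' }
  'e' is in predict set, so this production goes in M[S, 'e']

M[S, 'e'] = S → e Y Y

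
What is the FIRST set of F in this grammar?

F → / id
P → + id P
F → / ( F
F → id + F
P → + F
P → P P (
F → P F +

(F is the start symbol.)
FIRST sets of the other non-terminals involved (by the same procedure, iterated to a fixed point):
  FIRST(P) = { '+' }

From F → / id:
  - '/' is a terminal: add '/' and stop
From F → / ( F:
  - '/' is a terminal: add '/' and stop
From F → id + F:
  - id is a terminal: add 'id' and stop
From F → P F +:
  - P is a non-terminal: add FIRST(P) \ {ε} = { '+' }
    P is not nullable, so stop

Collecting: FIRST(F) = { '+', '/', 'id' }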